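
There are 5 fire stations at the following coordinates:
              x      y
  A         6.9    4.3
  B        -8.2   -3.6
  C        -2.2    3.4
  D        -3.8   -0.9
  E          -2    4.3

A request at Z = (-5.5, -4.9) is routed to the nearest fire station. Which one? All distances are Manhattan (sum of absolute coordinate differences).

B

d(Z,A) = 12.4 + 9.2 = 21.6
d(Z,B) = 2.7 + 1.3 = 4
d(Z,C) = 3.3 + 8.3 = 11.6
d(Z,D) = 1.7 + 4 = 5.7
d(Z,E) = 3.5 + 9.2 = 12.7
The smallest is to B, so Z lies in the Voronoi region of B.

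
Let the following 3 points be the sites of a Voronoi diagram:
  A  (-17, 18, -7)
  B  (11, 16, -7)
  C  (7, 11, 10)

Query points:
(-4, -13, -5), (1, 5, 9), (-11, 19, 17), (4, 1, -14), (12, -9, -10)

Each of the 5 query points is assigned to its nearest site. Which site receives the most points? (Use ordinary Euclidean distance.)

C

(-4, -13, -5) — d² to each: A:1134, B:1070, C:922 → nearest is C
(1, 5, 9) — d² to each: A:749, B:477, C:73 → nearest is C
(-11, 19, 17) — d² to each: A:613, B:1069, C:437 → nearest is C
(4, 1, -14) — d² to each: A:779, B:323, C:685 → nearest is B
(12, -9, -10) — d² to each: A:1579, B:635, C:825 → nearest is B
Tally — B:2, C:3. C captures the most (3).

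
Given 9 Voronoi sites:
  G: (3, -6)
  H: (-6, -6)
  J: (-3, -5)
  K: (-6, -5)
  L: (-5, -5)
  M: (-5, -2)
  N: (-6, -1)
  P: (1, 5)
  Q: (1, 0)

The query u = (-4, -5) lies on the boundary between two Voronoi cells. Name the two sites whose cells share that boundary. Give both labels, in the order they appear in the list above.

J and L

Squared distances from u to each site:
|uG|² = (-4−3)² + (-5−(-6))² = 49 + 1 = 50
|uH|² = (-4−(-6))² + (-5−(-6))² = 4 + 1 = 5
|uJ|² = (-4−(-3))² + (-5−(-5))² = 1 + 0 = 1
|uK|² = (-4−(-6))² + (-5−(-5))² = 4 + 0 = 4
|uL|² = (-4−(-5))² + (-5−(-5))² = 1 + 0 = 1
|uM|² = (-4−(-5))² + (-5−(-2))² = 1 + 9 = 10
|uN|² = (-4−(-6))² + (-5−(-1))² = 4 + 16 = 20
|uP|² = (-4−1)² + (-5−5)² = 25 + 100 = 125
|uQ|² = (-4−1)² + (-5−0)² = 25 + 25 = 50
u is equidistant from J and L (both at squared distance 1), and every other site is strictly farther — so u lies on the J–L Voronoi edge.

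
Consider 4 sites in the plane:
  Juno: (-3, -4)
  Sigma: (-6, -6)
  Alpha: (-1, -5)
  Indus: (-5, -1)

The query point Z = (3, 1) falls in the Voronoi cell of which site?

Alpha

Squared Euclidean distances:
d²(Z, Juno) = (3−(-3))² + (1−(-4))² = 36 + 25 = 61
d²(Z, Sigma) = (3−(-6))² + (1−(-6))² = 81 + 49 = 130
d²(Z, Alpha) = (3−(-1))² + (1−(-5))² = 16 + 36 = 52
d²(Z, Indus) = (3−(-5))² + (1−(-1))² = 64 + 4 = 68
Alpha is nearest.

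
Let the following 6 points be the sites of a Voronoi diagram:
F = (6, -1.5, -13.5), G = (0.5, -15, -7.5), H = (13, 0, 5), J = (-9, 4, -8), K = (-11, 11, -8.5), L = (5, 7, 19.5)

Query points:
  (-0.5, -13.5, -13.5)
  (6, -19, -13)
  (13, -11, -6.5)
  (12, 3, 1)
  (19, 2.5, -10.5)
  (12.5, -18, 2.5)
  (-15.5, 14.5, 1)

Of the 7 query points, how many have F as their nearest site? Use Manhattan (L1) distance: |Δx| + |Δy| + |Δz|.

(-0.5, -13.5, -13.5) — d to each: F:18.5, G:8.5, H:45.5, J:31.5, K:40, L:59 → nearest is G
(6, -19, -13) — d to each: F:18, G:15, H:44, J:43, K:51.5, L:59.5 → nearest is G
(13, -11, -6.5) — d to each: F:23.5, G:17.5, H:22.5, J:38.5, K:48, L:52 → nearest is G
(12, 3, 1) — d to each: F:25, G:38, H:8, J:31, K:40.5, L:29.5 → nearest is H
(19, 2.5, -10.5) — d to each: F:20, G:39, H:24, J:32, K:40.5, L:48.5 → nearest is F
(12.5, -18, 2.5) — d to each: F:39, G:25, H:21, J:54, K:63.5, L:49.5 → nearest is H
(-15.5, 14.5, 1) — d to each: F:52, G:54, H:47, J:26, K:17.5, L:46.5 → nearest is K
1 of the 7 points has F as nearest.

1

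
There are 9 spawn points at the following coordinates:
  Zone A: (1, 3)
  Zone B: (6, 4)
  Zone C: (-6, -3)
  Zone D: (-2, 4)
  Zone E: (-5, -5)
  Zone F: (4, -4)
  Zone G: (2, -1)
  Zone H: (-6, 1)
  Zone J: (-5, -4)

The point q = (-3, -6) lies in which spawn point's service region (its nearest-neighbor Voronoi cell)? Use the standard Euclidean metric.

Squared Euclidean distances:
d²(q, Zone A) = 16 + 81 = 97
d²(q, Zone B) = 81 + 100 = 181
d²(q, Zone C) = 9 + 9 = 18
d²(q, Zone D) = 1 + 100 = 101
d²(q, Zone E) = 4 + 1 = 5
d²(q, Zone F) = 49 + 4 = 53
d²(q, Zone G) = 25 + 25 = 50
d²(q, Zone H) = 9 + 49 = 58
d²(q, Zone J) = 4 + 4 = 8
The smallest is to Zone E, so q lies in the Voronoi region of Zone E.

Zone E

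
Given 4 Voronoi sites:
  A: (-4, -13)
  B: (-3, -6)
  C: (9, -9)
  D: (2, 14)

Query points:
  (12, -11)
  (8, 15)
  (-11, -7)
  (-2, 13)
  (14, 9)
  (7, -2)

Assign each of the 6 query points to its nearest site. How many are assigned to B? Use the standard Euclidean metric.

(12, -11) — d² to each: A:260, B:250, C:13, D:725 → nearest is C
(8, 15) — d² to each: A:928, B:562, C:577, D:37 → nearest is D
(-11, -7) — d² to each: A:85, B:65, C:404, D:610 → nearest is B
(-2, 13) — d² to each: A:680, B:362, C:605, D:17 → nearest is D
(14, 9) — d² to each: A:808, B:514, C:349, D:169 → nearest is D
(7, -2) — d² to each: A:242, B:116, C:53, D:281 → nearest is C
1 of the 6 points has B as nearest.

1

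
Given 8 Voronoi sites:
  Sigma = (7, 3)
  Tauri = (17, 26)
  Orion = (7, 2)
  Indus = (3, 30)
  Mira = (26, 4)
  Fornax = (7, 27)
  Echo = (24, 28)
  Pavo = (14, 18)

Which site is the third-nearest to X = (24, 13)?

Since √ is increasing, it suffices to compare squared distances:
d²(X, Sigma) = 289 + 100 = 389
d²(X, Tauri) = 49 + 169 = 218
d²(X, Orion) = 289 + 121 = 410
d²(X, Indus) = 441 + 289 = 730
d²(X, Mira) = 4 + 81 = 85
d²(X, Fornax) = 289 + 196 = 485
d²(X, Echo) = 0 + 225 = 225
d²(X, Pavo) = 100 + 25 = 125
Sorted ascending: Mira, Pavo, Tauri, Echo, … — the third-nearest is Tauri.

Tauri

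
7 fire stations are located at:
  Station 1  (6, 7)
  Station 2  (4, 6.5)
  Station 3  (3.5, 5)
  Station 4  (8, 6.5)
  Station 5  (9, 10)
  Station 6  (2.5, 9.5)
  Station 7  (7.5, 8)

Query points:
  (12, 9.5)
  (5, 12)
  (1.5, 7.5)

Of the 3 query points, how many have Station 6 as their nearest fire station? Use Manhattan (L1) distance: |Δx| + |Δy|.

2

(12, 9.5) — d to each: Station 1:8.5, Station 2:11, Station 3:13, Station 4:7, Station 5:3.5, Station 6:9.5, Station 7:6 → nearest is Station 5
(5, 12) — d to each: Station 1:6, Station 2:6.5, Station 3:8.5, Station 4:8.5, Station 5:6, Station 6:5, Station 7:6.5 → nearest is Station 6
(1.5, 7.5) — d to each: Station 1:5, Station 2:3.5, Station 3:4.5, Station 4:7.5, Station 5:10, Station 6:3, Station 7:6.5 → nearest is Station 6
2 of the 3 points have Station 6 as nearest.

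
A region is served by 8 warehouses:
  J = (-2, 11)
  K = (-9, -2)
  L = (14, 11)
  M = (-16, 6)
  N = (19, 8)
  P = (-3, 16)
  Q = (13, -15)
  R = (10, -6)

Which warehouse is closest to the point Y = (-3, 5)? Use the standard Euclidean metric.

Squared Euclidean distances:
|YJ|² = 1 + 36 = 37
|YK|² = 36 + 49 = 85
|YL|² = 289 + 36 = 325
|YM|² = 169 + 1 = 170
|YN|² = 484 + 9 = 493
|YP|² = 0 + 121 = 121
|YQ|² = 256 + 400 = 656
|YR|² = 169 + 121 = 290
Minimum is at J.

J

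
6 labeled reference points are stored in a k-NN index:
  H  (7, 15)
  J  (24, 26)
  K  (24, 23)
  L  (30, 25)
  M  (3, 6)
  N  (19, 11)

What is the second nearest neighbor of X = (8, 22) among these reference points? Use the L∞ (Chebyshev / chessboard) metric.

d(X,H) = max(1, 7) = 7
d(X,J) = max(16, 4) = 16
d(X,K) = max(16, 1) = 16
d(X,L) = max(22, 3) = 22
d(X,M) = max(5, 16) = 16
d(X,N) = max(11, 11) = 11
Sorted ascending: H, N, J, … — the second-nearest is N.

N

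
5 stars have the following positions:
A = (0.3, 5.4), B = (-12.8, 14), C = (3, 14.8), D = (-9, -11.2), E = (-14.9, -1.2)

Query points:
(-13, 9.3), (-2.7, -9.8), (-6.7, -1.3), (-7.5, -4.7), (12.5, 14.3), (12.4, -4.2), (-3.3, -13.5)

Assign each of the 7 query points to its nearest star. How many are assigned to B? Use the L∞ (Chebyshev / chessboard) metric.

(-13, 9.3) — d to each: A:13.3, B:4.7, C:16, D:20.5, E:10.5 → nearest is B
(-2.7, -9.8) — d to each: A:15.2, B:23.8, C:24.6, D:6.3, E:12.2 → nearest is D
(-6.7, -1.3) — d to each: A:7, B:15.3, C:16.1, D:9.9, E:8.2 → nearest is A
(-7.5, -4.7) — d to each: A:10.1, B:18.7, C:19.5, D:6.5, E:7.4 → nearest is D
(12.5, 14.3) — d to each: A:12.2, B:25.3, C:9.5, D:25.5, E:27.4 → nearest is C
(12.4, -4.2) — d to each: A:12.1, B:25.2, C:19, D:21.4, E:27.3 → nearest is A
(-3.3, -13.5) — d to each: A:18.9, B:27.5, C:28.3, D:5.7, E:12.3 → nearest is D
1 of the 7 points has B as nearest.

1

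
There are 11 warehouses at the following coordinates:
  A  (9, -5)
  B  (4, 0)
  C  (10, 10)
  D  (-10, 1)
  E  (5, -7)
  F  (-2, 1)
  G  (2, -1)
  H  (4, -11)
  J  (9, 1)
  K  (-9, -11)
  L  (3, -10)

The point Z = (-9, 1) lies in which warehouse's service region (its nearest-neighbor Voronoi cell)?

D

Squared Euclidean distances:
|ZA|² = (-9−9)² + (1−(-5))² = 324 + 36 = 360
|ZB|² = (-9−4)² + (1−0)² = 169 + 1 = 170
|ZC|² = (-9−10)² + (1−10)² = 361 + 81 = 442
|ZD|² = (-9−(-10))² + (1−1)² = 1 + 0 = 1
|ZE|² = (-9−5)² + (1−(-7))² = 196 + 64 = 260
|ZF|² = (-9−(-2))² + (1−1)² = 49 + 0 = 49
|ZG|² = (-9−2)² + (1−(-1))² = 121 + 4 = 125
|ZH|² = (-9−4)² + (1−(-11))² = 169 + 144 = 313
|ZJ|² = (-9−9)² + (1−1)² = 324 + 0 = 324
|ZK|² = (-9−(-9))² + (1−(-11))² = 0 + 144 = 144
|ZL|² = (-9−3)² + (1−(-10))² = 144 + 121 = 265
D is nearest.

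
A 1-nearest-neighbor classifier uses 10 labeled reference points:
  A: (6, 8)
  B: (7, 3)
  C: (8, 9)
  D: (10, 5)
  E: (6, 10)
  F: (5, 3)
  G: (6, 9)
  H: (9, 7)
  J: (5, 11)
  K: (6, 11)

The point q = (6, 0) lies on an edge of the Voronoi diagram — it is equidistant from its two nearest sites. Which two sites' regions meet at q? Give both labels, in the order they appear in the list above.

B and F

Squared distances from q to each site:
|qA|² = (6−6)² + (0−8)² = 0 + 64 = 64
|qB|² = (6−7)² + (0−3)² = 1 + 9 = 10
|qC|² = (6−8)² + (0−9)² = 4 + 81 = 85
|qD|² = (6−10)² + (0−5)² = 16 + 25 = 41
|qE|² = (6−6)² + (0−10)² = 0 + 100 = 100
|qF|² = (6−5)² + (0−3)² = 1 + 9 = 10
|qG|² = (6−6)² + (0−9)² = 0 + 81 = 81
|qH|² = (6−9)² + (0−7)² = 9 + 49 = 58
|qJ|² = (6−5)² + (0−11)² = 1 + 121 = 122
|qK|² = (6−6)² + (0−11)² = 0 + 121 = 121
q is equidistant from B and F (both at squared distance 10), and every other site is strictly farther — so q lies on the B–F Voronoi edge.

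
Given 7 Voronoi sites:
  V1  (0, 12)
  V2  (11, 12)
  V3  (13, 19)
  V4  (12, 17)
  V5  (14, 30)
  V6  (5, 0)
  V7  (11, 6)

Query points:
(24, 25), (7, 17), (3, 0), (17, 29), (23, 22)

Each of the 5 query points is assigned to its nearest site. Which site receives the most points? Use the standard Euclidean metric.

(24, 25) — d² to each: V1:745, V2:338, V3:157, V4:208, V5:125, V6:986, V7:530 → nearest is V5
(7, 17) — d² to each: V1:74, V2:41, V3:40, V4:25, V5:218, V6:293, V7:137 → nearest is V4
(3, 0) — d² to each: V1:153, V2:208, V3:461, V4:370, V5:1021, V6:4, V7:100 → nearest is V6
(17, 29) — d² to each: V1:578, V2:325, V3:116, V4:169, V5:10, V6:985, V7:565 → nearest is V5
(23, 22) — d² to each: V1:629, V2:244, V3:109, V4:146, V5:145, V6:808, V7:400 → nearest is V3
Tally — V3:1, V4:1, V5:2, V6:1. V5 captures the most (2).

V5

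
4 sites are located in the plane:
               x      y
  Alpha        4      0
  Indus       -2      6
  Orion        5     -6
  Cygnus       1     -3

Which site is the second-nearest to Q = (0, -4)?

Orion

Since √ is increasing, it suffices to compare squared distances:
d²(Q, Alpha) = 16 + 16 = 32
d²(Q, Indus) = 4 + 100 = 104
d²(Q, Orion) = 25 + 4 = 29
d²(Q, Cygnus) = 1 + 1 = 2
Sorted ascending: Cygnus, Orion, Alpha, … — the second-nearest is Orion.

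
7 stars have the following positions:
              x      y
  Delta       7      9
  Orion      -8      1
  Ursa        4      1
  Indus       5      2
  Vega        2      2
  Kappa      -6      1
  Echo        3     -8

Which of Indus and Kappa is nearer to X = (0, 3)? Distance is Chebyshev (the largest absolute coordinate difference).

Indus

d(X, Indus) = max(5, 1) = 5
d(X, Kappa) = max(6, 2) = 6
5 < 6, so Indus is closer.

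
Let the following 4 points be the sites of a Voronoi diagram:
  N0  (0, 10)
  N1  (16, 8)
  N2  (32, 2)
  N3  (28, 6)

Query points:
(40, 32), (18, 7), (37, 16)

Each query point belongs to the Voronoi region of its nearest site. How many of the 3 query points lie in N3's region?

(40, 32) — d² to each: N0:2084, N1:1152, N2:964, N3:820 → nearest is N3
(18, 7) — d² to each: N0:333, N1:5, N2:221, N3:101 → nearest is N1
(37, 16) — d² to each: N0:1405, N1:505, N2:221, N3:181 → nearest is N3
2 of the 3 points have N3 as nearest.

2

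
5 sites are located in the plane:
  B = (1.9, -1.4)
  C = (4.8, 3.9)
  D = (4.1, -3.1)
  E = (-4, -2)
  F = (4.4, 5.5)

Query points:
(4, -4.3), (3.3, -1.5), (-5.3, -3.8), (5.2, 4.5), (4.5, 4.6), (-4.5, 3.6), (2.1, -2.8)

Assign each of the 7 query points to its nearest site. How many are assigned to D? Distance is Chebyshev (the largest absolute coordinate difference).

1

(4, -4.3) — d to each: B:2.9, C:8.2, D:1.2, E:8, F:9.8 → nearest is D
(3.3, -1.5) — d to each: B:1.4, C:5.4, D:1.6, E:7.3, F:7 → nearest is B
(-5.3, -3.8) — d to each: B:7.2, C:10.1, D:9.4, E:1.8, F:9.7 → nearest is E
(5.2, 4.5) — d to each: B:5.9, C:0.6, D:7.6, E:9.2, F:1 → nearest is C
(4.5, 4.6) — d to each: B:6, C:0.7, D:7.7, E:8.5, F:0.9 → nearest is C
(-4.5, 3.6) — d to each: B:6.4, C:9.3, D:8.6, E:5.6, F:8.9 → nearest is E
(2.1, -2.8) — d to each: B:1.4, C:6.7, D:2, E:6.1, F:8.3 → nearest is B
1 of the 7 points has D as nearest.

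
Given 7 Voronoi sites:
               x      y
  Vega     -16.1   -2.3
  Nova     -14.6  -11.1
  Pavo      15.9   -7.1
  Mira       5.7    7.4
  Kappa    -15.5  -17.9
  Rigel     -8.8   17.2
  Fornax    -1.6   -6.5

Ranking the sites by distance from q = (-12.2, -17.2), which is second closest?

Since √ is increasing, it suffices to compare squared distances:
d²(q, Vega) = (-12.2−(-16.1))² + (-17.2−(-2.3))² = 15.21 + 222.01 = 237.22
d²(q, Nova) = (-12.2−(-14.6))² + (-17.2−(-11.1))² = 5.76 + 37.21 = 42.97
d²(q, Pavo) = (-12.2−15.9)² + (-17.2−(-7.1))² = 789.61 + 102.01 = 891.62
d²(q, Mira) = (-12.2−5.7)² + (-17.2−7.4)² = 320.41 + 605.16 = 925.57
d²(q, Kappa) = (-12.2−(-15.5))² + (-17.2−(-17.9))² = 10.89 + 0.49 = 11.38
d²(q, Rigel) = (-12.2−(-8.8))² + (-17.2−17.2)² = 11.56 + 1183.36 = 1194.92
d²(q, Fornax) = (-12.2−(-1.6))² + (-17.2−(-6.5))² = 112.36 + 114.49 = 226.85
Sorted ascending: Kappa, Nova, Fornax, … — the second-nearest is Nova.

Nova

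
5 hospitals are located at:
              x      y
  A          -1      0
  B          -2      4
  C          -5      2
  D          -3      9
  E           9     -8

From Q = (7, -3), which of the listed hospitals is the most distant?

D

Since √ is increasing, it suffices to compare squared distances:
|QA|² = (7−(-1))² + (-3−0)² = 64 + 9 = 73
|QB|² = (7−(-2))² + (-3−4)² = 81 + 49 = 130
|QC|² = (7−(-5))² + (-3−2)² = 144 + 25 = 169
|QD|² = (7−(-3))² + (-3−9)² = 100 + 144 = 244
|QE|² = (7−9)² + (-3−(-8))² = 4 + 25 = 29
The largest is to D.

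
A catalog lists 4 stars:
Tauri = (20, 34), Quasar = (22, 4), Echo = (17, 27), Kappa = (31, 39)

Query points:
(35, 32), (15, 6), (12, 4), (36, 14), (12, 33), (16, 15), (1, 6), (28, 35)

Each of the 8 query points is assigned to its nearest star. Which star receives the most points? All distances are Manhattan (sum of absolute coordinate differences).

(35, 32) — d to each: Tauri:17, Quasar:41, Echo:23, Kappa:11 → nearest is Kappa
(15, 6) — d to each: Tauri:33, Quasar:9, Echo:23, Kappa:49 → nearest is Quasar
(12, 4) — d to each: Tauri:38, Quasar:10, Echo:28, Kappa:54 → nearest is Quasar
(36, 14) — d to each: Tauri:36, Quasar:24, Echo:32, Kappa:30 → nearest is Quasar
(12, 33) — d to each: Tauri:9, Quasar:39, Echo:11, Kappa:25 → nearest is Tauri
(16, 15) — d to each: Tauri:23, Quasar:17, Echo:13, Kappa:39 → nearest is Echo
(1, 6) — d to each: Tauri:47, Quasar:23, Echo:37, Kappa:63 → nearest is Quasar
(28, 35) — d to each: Tauri:9, Quasar:37, Echo:19, Kappa:7 → nearest is Kappa
Tally — Tauri:1, Quasar:4, Echo:1, Kappa:2. Quasar captures the most (4).

Quasar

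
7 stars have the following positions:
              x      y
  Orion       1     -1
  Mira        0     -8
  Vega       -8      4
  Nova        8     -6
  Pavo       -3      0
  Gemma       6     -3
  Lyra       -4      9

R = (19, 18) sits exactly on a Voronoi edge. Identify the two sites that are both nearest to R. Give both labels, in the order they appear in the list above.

Squared distances from R to each site:
d²(R, Orion) = (19−1)² + (18−(-1))² = 324 + 361 = 685
d²(R, Mira) = (19−0)² + (18−(-8))² = 361 + 676 = 1037
d²(R, Vega) = (19−(-8))² + (18−4)² = 729 + 196 = 925
d²(R, Nova) = (19−8)² + (18−(-6))² = 121 + 576 = 697
d²(R, Pavo) = (19−(-3))² + (18−0)² = 484 + 324 = 808
d²(R, Gemma) = (19−6)² + (18−(-3))² = 169 + 441 = 610
d²(R, Lyra) = (19−(-4))² + (18−9)² = 529 + 81 = 610
R is equidistant from Gemma and Lyra (both at squared distance 610), and every other site is strictly farther — so R lies on the Gemma–Lyra Voronoi edge.

Gemma and Lyra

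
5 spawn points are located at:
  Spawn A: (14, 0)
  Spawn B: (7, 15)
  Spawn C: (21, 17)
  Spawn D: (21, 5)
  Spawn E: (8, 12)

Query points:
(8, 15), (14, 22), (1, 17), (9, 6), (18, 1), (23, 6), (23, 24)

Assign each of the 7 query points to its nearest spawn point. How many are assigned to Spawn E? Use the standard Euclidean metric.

(8, 15) — d² to each: Spawn A:261, Spawn B:1, Spawn C:173, Spawn D:269, Spawn E:9 → nearest is Spawn B
(14, 22) — d² to each: Spawn A:484, Spawn B:98, Spawn C:74, Spawn D:338, Spawn E:136 → nearest is Spawn C
(1, 17) — d² to each: Spawn A:458, Spawn B:40, Spawn C:400, Spawn D:544, Spawn E:74 → nearest is Spawn B
(9, 6) — d² to each: Spawn A:61, Spawn B:85, Spawn C:265, Spawn D:145, Spawn E:37 → nearest is Spawn E
(18, 1) — d² to each: Spawn A:17, Spawn B:317, Spawn C:265, Spawn D:25, Spawn E:221 → nearest is Spawn A
(23, 6) — d² to each: Spawn A:117, Spawn B:337, Spawn C:125, Spawn D:5, Spawn E:261 → nearest is Spawn D
(23, 24) — d² to each: Spawn A:657, Spawn B:337, Spawn C:53, Spawn D:365, Spawn E:369 → nearest is Spawn C
1 of the 7 points has Spawn E as nearest.

1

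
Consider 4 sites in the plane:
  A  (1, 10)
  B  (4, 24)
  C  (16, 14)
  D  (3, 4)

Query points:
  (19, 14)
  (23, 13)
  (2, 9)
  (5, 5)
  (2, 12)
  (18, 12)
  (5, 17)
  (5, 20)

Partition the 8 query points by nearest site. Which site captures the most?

C

(19, 14) — d² to each: A:340, B:325, C:9, D:356 → nearest is C
(23, 13) — d² to each: A:493, B:482, C:50, D:481 → nearest is C
(2, 9) — d² to each: A:2, B:229, C:221, D:26 → nearest is A
(5, 5) — d² to each: A:41, B:362, C:202, D:5 → nearest is D
(2, 12) — d² to each: A:5, B:148, C:200, D:65 → nearest is A
(18, 12) — d² to each: A:293, B:340, C:8, D:289 → nearest is C
(5, 17) — d² to each: A:65, B:50, C:130, D:173 → nearest is B
(5, 20) — d² to each: A:116, B:17, C:157, D:260 → nearest is B
Tally — A:2, B:2, C:3, D:1. C captures the most (3).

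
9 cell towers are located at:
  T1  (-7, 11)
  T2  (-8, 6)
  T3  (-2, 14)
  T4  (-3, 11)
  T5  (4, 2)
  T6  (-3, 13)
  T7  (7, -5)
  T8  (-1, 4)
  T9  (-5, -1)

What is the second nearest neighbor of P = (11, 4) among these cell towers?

T7

Compare squared distances (the ordering matches that of the actual distances):
|PT1|² = (11−(-7))² + (4−11)² = 324 + 49 = 373
|PT2|² = (11−(-8))² + (4−6)² = 361 + 4 = 365
|PT3|² = (11−(-2))² + (4−14)² = 169 + 100 = 269
|PT4|² = (11−(-3))² + (4−11)² = 196 + 49 = 245
|PT5|² = (11−4)² + (4−2)² = 49 + 4 = 53
|PT6|² = (11−(-3))² + (4−13)² = 196 + 81 = 277
|PT7|² = (11−7)² + (4−(-5))² = 16 + 81 = 97
|PT8|² = (11−(-1))² + (4−4)² = 144 + 0 = 144
|PT9|² = (11−(-5))² + (4−(-1))² = 256 + 25 = 281
Sorted ascending: T5, T7, T8, … — the second-nearest is T7.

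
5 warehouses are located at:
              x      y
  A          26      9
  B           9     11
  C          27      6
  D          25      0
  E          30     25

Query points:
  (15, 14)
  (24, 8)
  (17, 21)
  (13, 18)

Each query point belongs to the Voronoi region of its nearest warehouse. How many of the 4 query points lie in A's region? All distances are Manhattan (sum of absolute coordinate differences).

1

(15, 14) — d to each: A:16, B:9, C:20, D:24, E:26 → nearest is B
(24, 8) — d to each: A:3, B:18, C:5, D:9, E:23 → nearest is A
(17, 21) — d to each: A:21, B:18, C:25, D:29, E:17 → nearest is E
(13, 18) — d to each: A:22, B:11, C:26, D:30, E:24 → nearest is B
1 of the 4 points has A as nearest.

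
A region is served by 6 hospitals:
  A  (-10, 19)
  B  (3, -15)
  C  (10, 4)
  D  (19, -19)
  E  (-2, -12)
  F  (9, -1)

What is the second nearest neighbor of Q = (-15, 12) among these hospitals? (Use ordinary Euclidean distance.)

C

Squared Euclidean distances:
|QA|² = 25 + 49 = 74
|QB|² = 324 + 729 = 1053
|QC|² = 625 + 64 = 689
|QD|² = 1156 + 961 = 2117
|QE|² = 169 + 576 = 745
|QF|² = 576 + 169 = 745
Sorted ascending: A, C, E, … — the second-nearest is C.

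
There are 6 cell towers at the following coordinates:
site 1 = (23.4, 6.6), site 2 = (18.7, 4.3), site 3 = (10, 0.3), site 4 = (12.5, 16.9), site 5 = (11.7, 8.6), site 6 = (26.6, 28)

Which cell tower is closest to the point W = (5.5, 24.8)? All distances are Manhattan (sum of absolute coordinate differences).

d(W, site 1) = |5.5−23.4| + |24.8−6.6| = 17.9 + 18.2 = 36.1
d(W, site 2) = |5.5−18.7| + |24.8−4.3| = 13.2 + 20.5 = 33.7
d(W, site 3) = |5.5−10| + |24.8−0.3| = 4.5 + 24.5 = 29
d(W, site 4) = |5.5−12.5| + |24.8−16.9| = 7 + 7.9 = 14.9
d(W, site 5) = |5.5−11.7| + |24.8−8.6| = 6.2 + 16.2 = 22.4
d(W, site 6) = |5.5−26.6| + |24.8−28| = 21.1 + 3.2 = 24.3
The smallest is to site 4, so W lies in the Voronoi region of site 4.

site 4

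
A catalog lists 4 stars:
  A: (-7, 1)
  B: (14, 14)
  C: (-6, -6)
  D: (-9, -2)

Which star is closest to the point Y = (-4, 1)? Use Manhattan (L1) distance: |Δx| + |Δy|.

d(Y,A) = |-4−(-7)| + |1−1| = 3 + 0 = 3
d(Y,B) = |-4−14| + |1−14| = 18 + 13 = 31
d(Y,C) = |-4−(-6)| + |1−(-6)| = 2 + 7 = 9
d(Y,D) = |-4−(-9)| + |1−(-2)| = 5 + 3 = 8
Minimum is at A.

A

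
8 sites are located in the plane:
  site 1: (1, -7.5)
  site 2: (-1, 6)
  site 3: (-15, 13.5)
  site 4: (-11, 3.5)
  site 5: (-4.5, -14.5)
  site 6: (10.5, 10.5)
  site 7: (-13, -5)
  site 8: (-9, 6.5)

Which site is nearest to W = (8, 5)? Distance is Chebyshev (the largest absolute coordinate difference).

site 6

d(W, site 1) = max(7, 12.5) = 12.5
d(W, site 2) = max(9, 1) = 9
d(W, site 3) = max(23, 8.5) = 23
d(W, site 4) = max(19, 1.5) = 19
d(W, site 5) = max(12.5, 19.5) = 19.5
d(W, site 6) = max(2.5, 5.5) = 5.5
d(W, site 7) = max(21, 10) = 21
d(W, site 8) = max(17, 1.5) = 17
Minimum is at site 6.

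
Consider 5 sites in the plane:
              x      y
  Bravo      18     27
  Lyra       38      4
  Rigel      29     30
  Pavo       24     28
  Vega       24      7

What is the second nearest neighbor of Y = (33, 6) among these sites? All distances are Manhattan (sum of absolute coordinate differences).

Vega

d(Y, Bravo) = 15 + 21 = 36
d(Y, Lyra) = 5 + 2 = 7
d(Y, Rigel) = 4 + 24 = 28
d(Y, Pavo) = 9 + 22 = 31
d(Y, Vega) = 9 + 1 = 10
Sorted ascending: Lyra, Vega, Rigel, … — the second-nearest is Vega.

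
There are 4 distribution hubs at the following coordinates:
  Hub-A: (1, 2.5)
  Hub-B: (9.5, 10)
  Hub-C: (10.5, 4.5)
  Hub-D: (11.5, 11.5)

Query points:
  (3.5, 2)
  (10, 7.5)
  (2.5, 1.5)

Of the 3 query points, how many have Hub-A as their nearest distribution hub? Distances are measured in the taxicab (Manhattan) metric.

(3.5, 2) — d to each: Hub-A:3, Hub-B:14, Hub-C:9.5, Hub-D:17.5 → nearest is Hub-A
(10, 7.5) — d to each: Hub-A:14, Hub-B:3, Hub-C:3.5, Hub-D:5.5 → nearest is Hub-B
(2.5, 1.5) — d to each: Hub-A:2.5, Hub-B:15.5, Hub-C:11, Hub-D:19 → nearest is Hub-A
2 of the 3 points have Hub-A as nearest.

2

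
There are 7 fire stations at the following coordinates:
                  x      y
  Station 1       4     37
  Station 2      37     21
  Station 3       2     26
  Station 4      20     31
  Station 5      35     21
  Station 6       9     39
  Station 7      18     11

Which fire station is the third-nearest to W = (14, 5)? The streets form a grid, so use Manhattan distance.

d(W, Station 1) = |14−4| + |5−37| = 10 + 32 = 42
d(W, Station 2) = |14−37| + |5−21| = 23 + 16 = 39
d(W, Station 3) = |14−2| + |5−26| = 12 + 21 = 33
d(W, Station 4) = |14−20| + |5−31| = 6 + 26 = 32
d(W, Station 5) = |14−35| + |5−21| = 21 + 16 = 37
d(W, Station 6) = |14−9| + |5−39| = 5 + 34 = 39
d(W, Station 7) = |14−18| + |5−11| = 4 + 6 = 10
Sorted ascending: Station 7, Station 4, Station 3, Station 5, … — the third-nearest is Station 3.

Station 3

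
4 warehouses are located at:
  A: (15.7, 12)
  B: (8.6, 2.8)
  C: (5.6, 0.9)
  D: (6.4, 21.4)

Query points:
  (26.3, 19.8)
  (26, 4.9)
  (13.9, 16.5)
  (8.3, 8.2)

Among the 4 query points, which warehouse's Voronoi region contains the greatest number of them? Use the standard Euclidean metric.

A

(26.3, 19.8) — d² to each: A:173.2, B:602.29, C:785.7, D:398.57 → nearest is A
(26, 4.9) — d² to each: A:156.5, B:307.17, C:432.16, D:656.41 → nearest is A
(13.9, 16.5) — d² to each: A:23.49, B:215.78, C:312.25, D:80.26 → nearest is A
(8.3, 8.2) — d² to each: A:69.2, B:29.25, C:60.58, D:177.85 → nearest is B
Tally — A:3, B:1. A captures the most (3).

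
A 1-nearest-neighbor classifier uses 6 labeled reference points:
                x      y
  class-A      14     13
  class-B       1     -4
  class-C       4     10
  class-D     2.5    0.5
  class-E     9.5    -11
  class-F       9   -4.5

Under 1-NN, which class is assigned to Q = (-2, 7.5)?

Compare squared distances (the ordering matches that of the actual distances):
d²(Q, class-A) = (-2−14)² + (7.5−13)² = 256 + 30.25 = 286.25
d²(Q, class-B) = (-2−1)² + (7.5−(-4))² = 9 + 132.25 = 141.25
d²(Q, class-C) = (-2−4)² + (7.5−10)² = 36 + 6.25 = 42.25
d²(Q, class-D) = (-2−2.5)² + (7.5−0.5)² = 20.25 + 49 = 69.25
d²(Q, class-E) = (-2−9.5)² + (7.5−(-11))² = 132.25 + 342.25 = 474.5
d²(Q, class-F) = (-2−9)² + (7.5−(-4.5))² = 121 + 144 = 265
The smallest is to class-C, so Q lies in the Voronoi region of class-C.

class-C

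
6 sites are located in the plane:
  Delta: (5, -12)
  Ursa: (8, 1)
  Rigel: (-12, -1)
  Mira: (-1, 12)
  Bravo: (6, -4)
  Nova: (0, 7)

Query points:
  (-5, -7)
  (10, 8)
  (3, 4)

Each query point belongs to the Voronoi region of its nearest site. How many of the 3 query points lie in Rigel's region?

1

(-5, -7) — d² to each: Delta:125, Ursa:233, Rigel:85, Mira:377, Bravo:130, Nova:221 → nearest is Rigel
(10, 8) — d² to each: Delta:425, Ursa:53, Rigel:565, Mira:137, Bravo:160, Nova:101 → nearest is Ursa
(3, 4) — d² to each: Delta:260, Ursa:34, Rigel:250, Mira:80, Bravo:73, Nova:18 → nearest is Nova
1 of the 3 points has Rigel as nearest.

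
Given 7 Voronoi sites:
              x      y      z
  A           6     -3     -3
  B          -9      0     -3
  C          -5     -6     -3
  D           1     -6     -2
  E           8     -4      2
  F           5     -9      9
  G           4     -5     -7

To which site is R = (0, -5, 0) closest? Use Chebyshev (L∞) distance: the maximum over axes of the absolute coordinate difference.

D

d(R,A) = max(6, 2, 3) = 6
d(R,B) = max(9, 5, 3) = 9
d(R,C) = max(5, 1, 3) = 5
d(R,D) = max(1, 1, 2) = 2
d(R,E) = max(8, 1, 2) = 8
d(R,F) = max(5, 4, 9) = 9
d(R,G) = max(4, 0, 7) = 7
The smallest is to D, so R lies in the Voronoi region of D.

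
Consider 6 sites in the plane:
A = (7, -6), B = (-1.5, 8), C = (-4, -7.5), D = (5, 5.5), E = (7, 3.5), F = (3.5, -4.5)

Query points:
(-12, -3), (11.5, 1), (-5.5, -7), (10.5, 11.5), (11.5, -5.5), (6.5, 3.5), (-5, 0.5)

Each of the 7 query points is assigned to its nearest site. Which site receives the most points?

C

(-12, -3) — d² to each: A:370, B:231.25, C:84.25, D:361.25, E:403.25, F:242.5 → nearest is C
(11.5, 1) — d² to each: A:69.25, B:218, C:312.5, D:62.5, E:26.5, F:94.25 → nearest is E
(-5.5, -7) — d² to each: A:157.25, B:241, C:2.5, D:266.5, E:266.5, F:87.25 → nearest is C
(10.5, 11.5) — d² to each: A:318.5, B:156.25, C:571.25, D:66.25, E:76.25, F:305 → nearest is D
(11.5, -5.5) — d² to each: A:20.5, B:351.25, C:244.25, D:163.25, E:101.25, F:65 → nearest is A
(6.5, 3.5) — d² to each: A:90.5, B:84.25, C:231.25, D:6.25, E:0.25, F:73 → nearest is E
(-5, 0.5) — d² to each: A:186.25, B:68.5, C:65, D:125, E:153, F:97.25 → nearest is C
Tally — A:1, C:3, D:1, E:2. C captures the most (3).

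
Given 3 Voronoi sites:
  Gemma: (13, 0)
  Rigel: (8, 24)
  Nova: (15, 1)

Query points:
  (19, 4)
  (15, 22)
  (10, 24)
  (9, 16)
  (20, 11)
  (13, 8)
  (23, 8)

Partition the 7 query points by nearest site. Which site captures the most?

(19, 4) — d² to each: Gemma:52, Rigel:521, Nova:25 → nearest is Nova
(15, 22) — d² to each: Gemma:488, Rigel:53, Nova:441 → nearest is Rigel
(10, 24) — d² to each: Gemma:585, Rigel:4, Nova:554 → nearest is Rigel
(9, 16) — d² to each: Gemma:272, Rigel:65, Nova:261 → nearest is Rigel
(20, 11) — d² to each: Gemma:170, Rigel:313, Nova:125 → nearest is Nova
(13, 8) — d² to each: Gemma:64, Rigel:281, Nova:53 → nearest is Nova
(23, 8) — d² to each: Gemma:164, Rigel:481, Nova:113 → nearest is Nova
Tally — Rigel:3, Nova:4. Nova captures the most (4).

Nova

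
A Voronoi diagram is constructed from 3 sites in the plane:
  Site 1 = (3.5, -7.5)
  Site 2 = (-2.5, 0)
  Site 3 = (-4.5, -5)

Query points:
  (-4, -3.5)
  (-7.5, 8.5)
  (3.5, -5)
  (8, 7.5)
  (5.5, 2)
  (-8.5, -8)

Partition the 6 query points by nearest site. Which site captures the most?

Site 2

(-4, -3.5) — d² to each: Site 1:72.25, Site 2:14.5, Site 3:2.5 → nearest is Site 3
(-7.5, 8.5) — d² to each: Site 1:377, Site 2:97.25, Site 3:191.25 → nearest is Site 2
(3.5, -5) — d² to each: Site 1:6.25, Site 2:61, Site 3:64 → nearest is Site 1
(8, 7.5) — d² to each: Site 1:245.25, Site 2:166.5, Site 3:312.5 → nearest is Site 2
(5.5, 2) — d² to each: Site 1:94.25, Site 2:68, Site 3:149 → nearest is Site 2
(-8.5, -8) — d² to each: Site 1:144.25, Site 2:100, Site 3:25 → nearest is Site 3
Tally — Site 1:1, Site 2:3, Site 3:2. Site 2 captures the most (3).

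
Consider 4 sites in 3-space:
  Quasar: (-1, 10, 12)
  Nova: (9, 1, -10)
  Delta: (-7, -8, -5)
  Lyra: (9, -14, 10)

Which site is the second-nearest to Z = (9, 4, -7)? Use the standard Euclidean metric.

Delta

Squared Euclidean distances:
d²(Z, Quasar) = (9−(-1))² + (4−10)² + (-7−12)² = 100 + 36 + 361 = 497
d²(Z, Nova) = (9−9)² + (4−1)² + (-7−(-10))² = 0 + 9 + 9 = 18
d²(Z, Delta) = (9−(-7))² + (4−(-8))² + (-7−(-5))² = 256 + 144 + 4 = 404
d²(Z, Lyra) = (9−9)² + (4−(-14))² + (-7−10)² = 0 + 324 + 289 = 613
Sorted ascending: Nova, Delta, Quasar, … — the second-nearest is Delta.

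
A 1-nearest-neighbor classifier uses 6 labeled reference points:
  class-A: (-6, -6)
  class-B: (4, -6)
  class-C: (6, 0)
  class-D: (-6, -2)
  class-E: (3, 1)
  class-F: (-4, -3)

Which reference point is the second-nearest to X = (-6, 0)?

Since √ is increasing, it suffices to compare squared distances:
d²(X, class-A) = 0 + 36 = 36
d²(X, class-B) = 100 + 36 = 136
d²(X, class-C) = 144 + 0 = 144
d²(X, class-D) = 0 + 4 = 4
d²(X, class-E) = 81 + 1 = 82
d²(X, class-F) = 4 + 9 = 13
Sorted ascending: class-D, class-F, class-A, … — the second-nearest is class-F.

class-F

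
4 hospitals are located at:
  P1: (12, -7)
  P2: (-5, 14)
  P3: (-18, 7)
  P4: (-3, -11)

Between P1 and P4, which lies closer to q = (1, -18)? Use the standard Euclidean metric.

Compare squared distances:
|qP1|² = (1−12)² + (-18−(-7))² = 121 + 121 = 242
|qP4|² = (1−(-3))² + (-18−(-11))² = 16 + 49 = 65
242 > 65, so P4 is closer.

P4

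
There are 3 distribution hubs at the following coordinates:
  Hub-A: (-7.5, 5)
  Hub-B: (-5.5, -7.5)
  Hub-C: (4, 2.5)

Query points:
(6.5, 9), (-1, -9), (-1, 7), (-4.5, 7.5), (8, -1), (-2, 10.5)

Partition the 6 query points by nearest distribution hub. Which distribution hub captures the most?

(6.5, 9) — d² to each: Hub-A:212, Hub-B:416.25, Hub-C:48.5 → nearest is Hub-C
(-1, -9) — d² to each: Hub-A:238.25, Hub-B:22.5, Hub-C:157.25 → nearest is Hub-B
(-1, 7) — d² to each: Hub-A:46.25, Hub-B:230.5, Hub-C:45.25 → nearest is Hub-C
(-4.5, 7.5) — d² to each: Hub-A:15.25, Hub-B:226, Hub-C:97.25 → nearest is Hub-A
(8, -1) — d² to each: Hub-A:276.25, Hub-B:224.5, Hub-C:28.25 → nearest is Hub-C
(-2, 10.5) — d² to each: Hub-A:60.5, Hub-B:336.25, Hub-C:100 → nearest is Hub-A
Tally — Hub-A:2, Hub-B:1, Hub-C:3. Hub-C captures the most (3).

Hub-C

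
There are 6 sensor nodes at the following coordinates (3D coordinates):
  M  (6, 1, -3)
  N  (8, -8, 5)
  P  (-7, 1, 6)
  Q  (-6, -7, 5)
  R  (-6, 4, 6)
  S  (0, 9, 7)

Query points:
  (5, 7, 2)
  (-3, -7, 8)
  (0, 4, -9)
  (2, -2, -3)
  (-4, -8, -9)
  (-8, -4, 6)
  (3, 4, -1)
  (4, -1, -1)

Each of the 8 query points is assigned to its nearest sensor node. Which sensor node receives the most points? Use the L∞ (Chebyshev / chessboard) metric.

M

(5, 7, 2) — d to each: M:6, N:15, P:12, Q:14, R:11, S:5 → nearest is S
(-3, -7, 8) — d to each: M:11, N:11, P:8, Q:3, R:11, S:16 → nearest is Q
(0, 4, -9) — d to each: M:6, N:14, P:15, Q:14, R:15, S:16 → nearest is M
(2, -2, -3) — d to each: M:4, N:8, P:9, Q:8, R:9, S:11 → nearest is M
(-4, -8, -9) — d to each: M:10, N:14, P:15, Q:14, R:15, S:17 → nearest is M
(-8, -4, 6) — d to each: M:14, N:16, P:5, Q:3, R:8, S:13 → nearest is Q
(3, 4, -1) — d to each: M:3, N:12, P:10, Q:11, R:9, S:8 → nearest is M
(4, -1, -1) — d to each: M:2, N:7, P:11, Q:10, R:10, S:10 → nearest is M
Tally — M:5, Q:2, S:1. M captures the most (5).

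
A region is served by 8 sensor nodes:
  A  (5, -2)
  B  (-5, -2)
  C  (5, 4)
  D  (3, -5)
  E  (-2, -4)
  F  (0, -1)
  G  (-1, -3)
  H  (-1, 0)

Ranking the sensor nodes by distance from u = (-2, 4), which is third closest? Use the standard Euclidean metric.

Since √ is increasing, it suffices to compare squared distances:
|uA|² = 49 + 36 = 85
|uB|² = 9 + 36 = 45
|uC|² = 49 + 0 = 49
|uD|² = 25 + 81 = 106
|uE|² = 0 + 64 = 64
|uF|² = 4 + 25 = 29
|uG|² = 1 + 49 = 50
|uH|² = 1 + 16 = 17
Sorted ascending: H, F, B, C, … — the third-nearest is B.

B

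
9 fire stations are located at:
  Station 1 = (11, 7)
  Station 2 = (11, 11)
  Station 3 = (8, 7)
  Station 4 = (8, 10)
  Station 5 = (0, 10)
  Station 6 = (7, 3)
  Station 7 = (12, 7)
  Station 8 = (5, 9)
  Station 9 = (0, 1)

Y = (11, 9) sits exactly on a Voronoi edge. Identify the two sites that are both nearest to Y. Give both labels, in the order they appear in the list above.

Station 1 and Station 2

Squared distances from Y to each site:
d²(Y, Station 1) = (11−11)² + (9−7)² = 0 + 4 = 4
d²(Y, Station 2) = (11−11)² + (9−11)² = 0 + 4 = 4
d²(Y, Station 3) = (11−8)² + (9−7)² = 9 + 4 = 13
d²(Y, Station 4) = (11−8)² + (9−10)² = 9 + 1 = 10
d²(Y, Station 5) = (11−0)² + (9−10)² = 121 + 1 = 122
d²(Y, Station 6) = (11−7)² + (9−3)² = 16 + 36 = 52
d²(Y, Station 7) = (11−12)² + (9−7)² = 1 + 4 = 5
d²(Y, Station 8) = (11−5)² + (9−9)² = 36 + 0 = 36
d²(Y, Station 9) = (11−0)² + (9−1)² = 121 + 64 = 185
Y is equidistant from Station 1 and Station 2 (both at squared distance 4), and every other site is strictly farther — so Y lies on the Station 1–Station 2 Voronoi edge.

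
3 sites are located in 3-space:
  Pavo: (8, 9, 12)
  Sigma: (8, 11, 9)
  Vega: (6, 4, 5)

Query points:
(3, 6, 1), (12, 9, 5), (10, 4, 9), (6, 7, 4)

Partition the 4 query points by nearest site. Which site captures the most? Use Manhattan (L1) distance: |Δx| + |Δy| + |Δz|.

Vega

(3, 6, 1) — d to each: Pavo:19, Sigma:18, Vega:9 → nearest is Vega
(12, 9, 5) — d to each: Pavo:11, Sigma:10, Vega:11 → nearest is Sigma
(10, 4, 9) — d to each: Pavo:10, Sigma:9, Vega:8 → nearest is Vega
(6, 7, 4) — d to each: Pavo:12, Sigma:11, Vega:4 → nearest is Vega
Tally — Sigma:1, Vega:3. Vega captures the most (3).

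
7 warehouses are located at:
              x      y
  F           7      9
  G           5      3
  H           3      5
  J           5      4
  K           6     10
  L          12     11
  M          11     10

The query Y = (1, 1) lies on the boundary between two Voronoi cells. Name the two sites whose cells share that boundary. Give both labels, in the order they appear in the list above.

G and H

Squared distances from Y to each site:
|YF|² = (1−7)² + (1−9)² = 36 + 64 = 100
|YG|² = (1−5)² + (1−3)² = 16 + 4 = 20
|YH|² = (1−3)² + (1−5)² = 4 + 16 = 20
|YJ|² = (1−5)² + (1−4)² = 16 + 9 = 25
|YK|² = (1−6)² + (1−10)² = 25 + 81 = 106
|YL|² = (1−12)² + (1−11)² = 121 + 100 = 221
|YM|² = (1−11)² + (1−10)² = 100 + 81 = 181
Y is equidistant from G and H (both at squared distance 20), and every other site is strictly farther — so Y lies on the G–H Voronoi edge.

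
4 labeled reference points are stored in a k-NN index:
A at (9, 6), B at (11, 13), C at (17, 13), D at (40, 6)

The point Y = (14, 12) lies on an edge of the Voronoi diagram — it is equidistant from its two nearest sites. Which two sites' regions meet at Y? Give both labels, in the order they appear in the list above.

Squared distances from Y to each site:
|YA|² = (14−9)² + (12−6)² = 25 + 36 = 61
|YB|² = (14−11)² + (12−13)² = 9 + 1 = 10
|YC|² = (14−17)² + (12−13)² = 9 + 1 = 10
|YD|² = (14−40)² + (12−6)² = 676 + 36 = 712
Y is equidistant from B and C (both at squared distance 10), and every other site is strictly farther — so Y lies on the B–C Voronoi edge.

B and C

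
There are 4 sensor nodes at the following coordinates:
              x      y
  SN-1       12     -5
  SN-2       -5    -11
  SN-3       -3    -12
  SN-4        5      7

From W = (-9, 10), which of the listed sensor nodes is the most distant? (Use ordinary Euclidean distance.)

Squared Euclidean distances:
d²(W, SN-1) = (-9−12)² + (10−(-5))² = 441 + 225 = 666
d²(W, SN-2) = (-9−(-5))² + (10−(-11))² = 16 + 441 = 457
d²(W, SN-3) = (-9−(-3))² + (10−(-12))² = 36 + 484 = 520
d²(W, SN-4) = (-9−5)² + (10−7)² = 196 + 9 = 205
The largest is to SN-1.

SN-1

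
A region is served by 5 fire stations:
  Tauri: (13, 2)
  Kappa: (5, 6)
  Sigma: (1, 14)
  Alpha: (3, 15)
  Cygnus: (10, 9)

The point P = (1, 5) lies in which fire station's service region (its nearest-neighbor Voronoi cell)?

Kappa

Since √ is increasing, it suffices to compare squared distances:
d²(P, Tauri) = (1−13)² + (5−2)² = 144 + 9 = 153
d²(P, Kappa) = (1−5)² + (5−6)² = 16 + 1 = 17
d²(P, Sigma) = (1−1)² + (5−14)² = 0 + 81 = 81
d²(P, Alpha) = (1−3)² + (5−15)² = 4 + 100 = 104
d²(P, Cygnus) = (1−10)² + (5−9)² = 81 + 16 = 97
The smallest is to Kappa, so P lies in the Voronoi region of Kappa.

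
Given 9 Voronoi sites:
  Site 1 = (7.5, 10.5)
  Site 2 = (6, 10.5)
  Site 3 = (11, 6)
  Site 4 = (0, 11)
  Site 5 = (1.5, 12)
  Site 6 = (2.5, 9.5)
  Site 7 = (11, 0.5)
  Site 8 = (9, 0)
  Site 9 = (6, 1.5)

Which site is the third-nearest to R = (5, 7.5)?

Squared Euclidean distances:
d²(R, Site 1) = (5−7.5)² + (7.5−10.5)² = 6.25 + 9 = 15.25
d²(R, Site 2) = (5−6)² + (7.5−10.5)² = 1 + 9 = 10
d²(R, Site 3) = (5−11)² + (7.5−6)² = 36 + 2.25 = 38.25
d²(R, Site 4) = (5−0)² + (7.5−11)² = 25 + 12.25 = 37.25
d²(R, Site 5) = (5−1.5)² + (7.5−12)² = 12.25 + 20.25 = 32.5
d²(R, Site 6) = (5−2.5)² + (7.5−9.5)² = 6.25 + 4 = 10.25
d²(R, Site 7) = (5−11)² + (7.5−0.5)² = 36 + 49 = 85
d²(R, Site 8) = (5−9)² + (7.5−0)² = 16 + 56.25 = 72.25
d²(R, Site 9) = (5−6)² + (7.5−1.5)² = 1 + 36 = 37
Sorted ascending: Site 2, Site 6, Site 1, Site 5, … — the third-nearest is Site 1.

Site 1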